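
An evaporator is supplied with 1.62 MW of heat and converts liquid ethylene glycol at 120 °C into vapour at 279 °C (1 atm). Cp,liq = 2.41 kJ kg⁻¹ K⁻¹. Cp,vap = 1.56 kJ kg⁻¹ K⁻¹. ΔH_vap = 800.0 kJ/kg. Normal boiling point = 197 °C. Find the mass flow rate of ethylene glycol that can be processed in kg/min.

ṁ = 87.3 kg/min

Δh = 2.41×(197−120) + 800.0 + 1.56×(279−197) = 1113.5 kJ/kg
Q = 1.62 MW = 1620 kJ/s = 97200 kJ/min
ṁ = Q/Δh = 97200 / 1113.5 = 87.293 kg/min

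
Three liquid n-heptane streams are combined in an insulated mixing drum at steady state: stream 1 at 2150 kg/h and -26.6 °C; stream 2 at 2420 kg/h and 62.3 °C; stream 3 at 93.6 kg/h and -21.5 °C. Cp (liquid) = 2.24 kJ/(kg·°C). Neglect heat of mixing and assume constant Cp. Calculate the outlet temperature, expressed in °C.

Adiabatic, steady state ⇒ Σ ṁᵢCp,ᵢ(T_out − Tᵢ) = 0
T_out = Σ ṁᵢCp,ᵢTᵢ / Σ ṁᵢCp,ᵢ
      = 205100 / 10446 = 19.634 °C

T_out = 19.6 °C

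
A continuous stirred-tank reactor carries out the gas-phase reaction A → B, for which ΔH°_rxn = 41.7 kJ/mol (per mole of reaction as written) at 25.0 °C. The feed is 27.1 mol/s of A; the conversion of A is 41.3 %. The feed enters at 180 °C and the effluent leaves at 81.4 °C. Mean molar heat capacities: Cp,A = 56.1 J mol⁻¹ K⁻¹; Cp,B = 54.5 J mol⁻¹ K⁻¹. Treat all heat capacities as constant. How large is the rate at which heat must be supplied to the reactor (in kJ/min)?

Extent of reaction ξ = 0.413 × 27.1 = 11.192 mol/s
Reaction term: ξ·ΔH°_rxn = 11.192 × 41.7 = 466.72 kJ/s
Sensible, feed 180→25 °C: -235.65 kJ/s
Outlet flows (mol/s): A 15.908, B 11.192
Sensible, products 25→81.4 °C: 84.735 kJ/s
Q = ΔH = 315.81 kJ/s = 315.81 kW
Heat supplied = 18948 kJ/min

Q_in = 18900 kJ/min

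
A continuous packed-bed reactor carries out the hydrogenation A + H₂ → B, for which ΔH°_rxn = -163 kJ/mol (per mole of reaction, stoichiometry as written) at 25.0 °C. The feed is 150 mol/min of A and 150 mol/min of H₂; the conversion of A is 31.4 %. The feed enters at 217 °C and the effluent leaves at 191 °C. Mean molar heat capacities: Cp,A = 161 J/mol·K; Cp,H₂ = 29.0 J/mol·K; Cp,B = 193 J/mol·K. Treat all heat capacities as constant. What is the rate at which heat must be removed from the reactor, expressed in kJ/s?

Q_out = 140 kJ/s

Extent of reaction ξ = 0.314 × 150 = 47.1 mol/min
Reaction term: ξ·ΔH°_rxn = 47.1 × -163 = -7677.3 kJ/min
Sensible, feed 217→25 °C: -5472 kJ/min
Outlet flows (mol/min): A 102.9, H₂ 102.9, B 47.1
Sensible, products 25→191 °C: 4754.5 kJ/min
Q = ΔH = -8394.8 kJ/min = -139.91 kW
Heat removed = 139.91 kJ/s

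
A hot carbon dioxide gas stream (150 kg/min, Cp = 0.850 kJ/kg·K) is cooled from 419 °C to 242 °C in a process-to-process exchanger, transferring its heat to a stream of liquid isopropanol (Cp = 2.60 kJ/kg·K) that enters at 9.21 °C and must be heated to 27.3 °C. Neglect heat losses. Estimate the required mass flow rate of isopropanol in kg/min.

Heat released by hot stream: Q = 150 × 0.850 × (419 − 242) = 22568 kJ/min
Energy balance on cold side (adiabatic exchanger): Q = ṁ_c·Cp_c·(T_c,out − T_c,in)
ṁ_c = 22568 / [2.60 × (27.3 − 9.21)] = 479.81 kg/min

ṁ_c = 480 kg/min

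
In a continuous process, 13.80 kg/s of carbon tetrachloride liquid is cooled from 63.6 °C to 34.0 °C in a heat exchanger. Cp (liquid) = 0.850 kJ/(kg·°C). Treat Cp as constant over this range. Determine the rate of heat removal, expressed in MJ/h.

Q_c = 1250 MJ/h

Q = ṁ·Cp·ΔT = 13.80 × 0.850 × (34.0 − 63.6) = -347.21 kJ/s
Cooling duty = 1249.9 MJ/h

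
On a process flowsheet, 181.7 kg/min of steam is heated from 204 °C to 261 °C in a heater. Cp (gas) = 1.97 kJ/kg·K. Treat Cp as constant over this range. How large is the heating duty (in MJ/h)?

Q = 1220 MJ/h

Q = ṁ·Cp·ΔT = 181.7 × 1.97 × (261 − 204) = 20403 kJ/min
Converting: 20403 / 60 s = 340.05 kW
Heating duty = 1224.2 MJ/h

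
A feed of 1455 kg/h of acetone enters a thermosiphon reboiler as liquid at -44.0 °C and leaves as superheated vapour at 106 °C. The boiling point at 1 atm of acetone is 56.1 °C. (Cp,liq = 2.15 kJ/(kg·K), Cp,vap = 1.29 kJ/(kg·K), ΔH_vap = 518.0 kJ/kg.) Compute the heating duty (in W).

liquid -44.0→56.1 °C: 215.21 kJ/kg
vaporisation at 56.1 °C: 518 kJ/kg
vapour 56.1→106 °C: 64.371 kJ/kg
Δh = 215.21 + 518 + 64.371 = 797.59 kJ/kg
Q = ṁ·Δh = 1455 kg/h × 797.59 kJ/kg = 1.1605e+06 kJ/h
|Q| = 322.36 kW = 322360 W

Q = 322000 W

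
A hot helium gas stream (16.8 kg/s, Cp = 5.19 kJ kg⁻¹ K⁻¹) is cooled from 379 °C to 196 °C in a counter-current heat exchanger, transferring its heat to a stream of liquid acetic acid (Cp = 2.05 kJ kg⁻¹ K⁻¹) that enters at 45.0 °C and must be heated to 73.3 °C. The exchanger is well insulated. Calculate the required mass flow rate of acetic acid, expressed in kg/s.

Heat released by hot stream: Q = 16.8 × 5.19 × (379 − 196) = 15956 kJ/s
Energy balance on cold side (adiabatic exchanger): Q = ṁ_c·Cp_c·(T_c,out − T_c,in)
ṁ_c = 15956 / [2.05 × (73.3 − 45.0)] = 275.03 kg/s

ṁ_c = 275 kg/s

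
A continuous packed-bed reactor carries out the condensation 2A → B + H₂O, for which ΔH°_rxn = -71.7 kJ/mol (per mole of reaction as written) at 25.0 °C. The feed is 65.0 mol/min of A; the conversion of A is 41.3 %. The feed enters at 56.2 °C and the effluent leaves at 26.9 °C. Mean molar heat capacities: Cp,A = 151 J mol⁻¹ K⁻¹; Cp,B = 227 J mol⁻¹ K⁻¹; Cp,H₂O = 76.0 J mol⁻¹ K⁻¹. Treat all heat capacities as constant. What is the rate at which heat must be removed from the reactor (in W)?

Extent of reaction ξ = 0.413 × 65.0 / 2 = 13.422 mol/min
Reaction term: ξ·ΔH°_rxn = 13.422 × -71.7 = -962.39 kJ/min
Sensible, feed 56.2→25 °C: -306.23 kJ/min
Outlet flows (mol/min): A 38.155, B 13.422, H₂O 13.422
Sensible, products 25→26.9 °C: 18.674 kJ/min
Q = ΔH = -1249.9 kJ/min = -20.832 kW
Heat removed = 20832 W

Q_out = 20800 W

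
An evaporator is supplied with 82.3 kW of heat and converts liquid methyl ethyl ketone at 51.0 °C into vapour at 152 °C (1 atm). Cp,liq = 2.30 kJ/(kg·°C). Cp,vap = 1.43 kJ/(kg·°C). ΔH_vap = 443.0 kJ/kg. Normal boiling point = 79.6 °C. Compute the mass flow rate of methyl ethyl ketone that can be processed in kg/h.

Δh = 2.30×(79.6−51.0) + 443.0 + 1.43×(152−79.6) = 612.31 kJ/kg
Q = 82.3 kW = 82.3 kJ/s = 296280 kJ/h
ṁ = Q/Δh = 296280 / 612.31 = 483.87 kg/h

ṁ = 484 kg/h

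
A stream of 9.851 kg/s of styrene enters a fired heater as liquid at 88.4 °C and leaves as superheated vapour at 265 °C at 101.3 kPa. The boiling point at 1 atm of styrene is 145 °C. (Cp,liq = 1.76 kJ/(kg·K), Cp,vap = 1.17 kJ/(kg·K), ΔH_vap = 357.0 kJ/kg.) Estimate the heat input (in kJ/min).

Q = 353000 kJ/min

liquid 88.4→145 °C: 99.616 kJ/kg
vaporisation at 145 °C: 357 kJ/kg
vapour 145→265 °C: 140.4 kJ/kg
Δh = 99.616 + 357 + 140.4 = 597.02 kJ/kg
Q = ṁ·Δh = 9.851 kg/s × 597.02 kJ/kg = 5881.2 kJ/s
|Q| = 5881.2 kW = 352870 kJ/min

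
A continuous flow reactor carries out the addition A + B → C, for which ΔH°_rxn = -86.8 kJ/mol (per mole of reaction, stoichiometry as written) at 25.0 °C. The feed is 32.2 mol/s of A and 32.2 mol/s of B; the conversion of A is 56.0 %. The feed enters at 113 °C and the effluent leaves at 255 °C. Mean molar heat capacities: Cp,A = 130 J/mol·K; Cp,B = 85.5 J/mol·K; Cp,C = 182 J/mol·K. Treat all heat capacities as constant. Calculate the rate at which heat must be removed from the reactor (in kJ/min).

Extent of reaction ξ = 0.560 × 32.2 = 18.032 mol/s
Reaction term: ξ·ΔH°_rxn = 18.032 × -86.8 = -1565.2 kJ/s
Sensible, feed 113→25 °C: -610.64 kJ/s
Outlet flows (mol/s): A 14.168, B 14.168, C 18.032
Sensible, products 25→255 °C: 1457.1 kJ/s
Q = ΔH = -718.76 kJ/s = -718.76 kW
Heat removed = 43126 kJ/min

Q_out = 43100 kJ/min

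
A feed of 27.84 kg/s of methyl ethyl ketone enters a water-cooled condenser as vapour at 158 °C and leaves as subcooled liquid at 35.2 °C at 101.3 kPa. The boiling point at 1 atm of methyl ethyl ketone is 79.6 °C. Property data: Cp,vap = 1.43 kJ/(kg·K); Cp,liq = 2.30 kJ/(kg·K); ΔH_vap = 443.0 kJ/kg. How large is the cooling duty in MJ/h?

vapour 158→79.6 °C: -112.11 kJ/kg
condensation at 79.6 °C: -443 kJ/kg
liquid 79.6→35.2 °C: -102.12 kJ/kg
Δh = -112.11 + -443 + -102.12 = -657.23 kJ/kg
Q = ṁ·Δh = 27.84 kg/s × -657.23 kJ/kg = -18297 kJ/s
|Q| = 18297 kW = 65870 MJ/h

Q_c = 65900 MJ/h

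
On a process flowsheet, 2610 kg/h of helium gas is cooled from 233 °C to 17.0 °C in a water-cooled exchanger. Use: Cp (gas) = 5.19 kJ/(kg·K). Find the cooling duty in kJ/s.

Q = ṁ·Cp·ΔT = 2610 × 5.19 × (17.0 − 233) = -2.9259e+06 kJ/h
Converting: 2.9259e+06 / 3600 s = 812.75 kW

Q_c = 813 kJ/s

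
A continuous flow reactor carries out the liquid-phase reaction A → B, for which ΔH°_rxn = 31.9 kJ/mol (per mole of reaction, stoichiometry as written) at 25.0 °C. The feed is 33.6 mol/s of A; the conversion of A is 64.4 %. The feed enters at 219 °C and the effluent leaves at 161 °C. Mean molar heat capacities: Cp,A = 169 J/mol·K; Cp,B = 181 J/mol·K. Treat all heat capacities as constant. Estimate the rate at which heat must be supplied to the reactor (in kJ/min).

Extent of reaction ξ = 0.644 × 33.6 = 21.638 mol/s
Reaction term: ξ·ΔH°_rxn = 21.638 × 31.9 = 690.26 kJ/s
Sensible, feed 219→25 °C: -1101.6 kJ/s
Outlet flows (mol/s): A 11.962, B 21.638
Sensible, products 25→161 °C: 807.58 kJ/s
Q = ΔH = 396.23 kJ/s = 396.23 kW
Heat supplied = 23774 kJ/min

Q_in = 23800 kJ/min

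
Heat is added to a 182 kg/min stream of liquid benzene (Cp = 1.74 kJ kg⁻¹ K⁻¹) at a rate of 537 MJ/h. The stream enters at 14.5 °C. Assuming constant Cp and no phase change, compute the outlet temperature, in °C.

Q = 537 MJ/h = 8950 kJ/min
ΔT = Q/(ṁ·Cp) = 8950/(182×1.74) = 28.262 K
T_out = 14.5 + 28.262 = 42.762 °C

T_out = 42.8 °C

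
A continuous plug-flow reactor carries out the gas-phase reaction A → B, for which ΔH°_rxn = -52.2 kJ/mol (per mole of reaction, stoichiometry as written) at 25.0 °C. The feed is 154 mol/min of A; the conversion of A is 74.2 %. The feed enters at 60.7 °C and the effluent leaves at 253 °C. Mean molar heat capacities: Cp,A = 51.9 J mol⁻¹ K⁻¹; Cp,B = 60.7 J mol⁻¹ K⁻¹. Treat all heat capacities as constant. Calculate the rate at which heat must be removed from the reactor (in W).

Extent of reaction ξ = 0.742 × 154 = 114.27 mol/min
Reaction term: ξ·ΔH°_rxn = 114.27 × -52.2 = -5964.8 kJ/min
Sensible, feed 60.7→25 °C: -285.34 kJ/min
Outlet flows (mol/min): A 39.732, B 114.27
Sensible, products 25→253 °C: 2051.6 kJ/min
Q = ΔH = -4198.5 kJ/min = -69.976 kW
Heat removed = 69976 W

Q_out = 70000 W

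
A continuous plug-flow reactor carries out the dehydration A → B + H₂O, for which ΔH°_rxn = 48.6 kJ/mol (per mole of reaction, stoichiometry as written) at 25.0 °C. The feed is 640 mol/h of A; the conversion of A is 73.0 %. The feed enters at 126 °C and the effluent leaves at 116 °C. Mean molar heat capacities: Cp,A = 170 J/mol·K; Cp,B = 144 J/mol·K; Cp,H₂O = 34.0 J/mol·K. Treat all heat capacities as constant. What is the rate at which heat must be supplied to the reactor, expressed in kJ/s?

Q_in = 6.10 kJ/s

Extent of reaction ξ = 0.730 × 640 = 467.2 mol/h
Reaction term: ξ·ΔH°_rxn = 467.2 × 48.6 = 22706 kJ/h
Sensible, feed 126→25 °C: -10989 kJ/h
Outlet flows (mol/h): A 172.8, B 467.2, H₂O 467.2
Sensible, products 25→116 °C: 10241 kJ/h
Q = ΔH = 21958 kJ/h = 6.0995 kW
Heat supplied = 6.0995 kJ/s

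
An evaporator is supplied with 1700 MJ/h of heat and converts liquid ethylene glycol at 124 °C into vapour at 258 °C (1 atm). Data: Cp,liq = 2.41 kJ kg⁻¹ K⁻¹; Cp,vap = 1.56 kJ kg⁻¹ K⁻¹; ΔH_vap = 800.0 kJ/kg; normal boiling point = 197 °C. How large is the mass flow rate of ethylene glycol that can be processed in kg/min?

Δh = 2.41×(197−124) + 800.0 + 1.56×(258−197) = 1071.1 kJ/kg
Q = 1700 MJ/h = 472.22 kJ/s = 28333 kJ/min
ṁ = Q/Δh = 28333 / 1071.1 = 26.453 kg/min

ṁ = 26.5 kg/min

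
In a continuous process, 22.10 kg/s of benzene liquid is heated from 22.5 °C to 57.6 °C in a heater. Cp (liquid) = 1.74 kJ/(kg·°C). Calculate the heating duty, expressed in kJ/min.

Q = ṁ·Cp·ΔT = 22.10 × 1.74 × (57.6 − 22.5) = 1349.7 kJ/s
Heating duty = 80984 kJ/min

Q = 81000 kJ/min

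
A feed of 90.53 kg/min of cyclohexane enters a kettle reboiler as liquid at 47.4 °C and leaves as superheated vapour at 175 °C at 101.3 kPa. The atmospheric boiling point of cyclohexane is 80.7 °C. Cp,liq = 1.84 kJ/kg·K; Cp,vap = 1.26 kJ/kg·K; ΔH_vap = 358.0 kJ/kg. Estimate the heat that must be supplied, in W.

Q = 812000 W

liquid 47.4→80.7 °C: 61.272 kJ/kg
vaporisation at 80.7 °C: 358 kJ/kg
vapour 80.7→175 °C: 118.82 kJ/kg
Δh = 61.272 + 358 + 118.82 = 538.09 kJ/kg
Q = ṁ·Δh = 90.53 kg/min × 538.09 kJ/kg = 48713 kJ/min
|Q| = 811.89 kW = 811890 W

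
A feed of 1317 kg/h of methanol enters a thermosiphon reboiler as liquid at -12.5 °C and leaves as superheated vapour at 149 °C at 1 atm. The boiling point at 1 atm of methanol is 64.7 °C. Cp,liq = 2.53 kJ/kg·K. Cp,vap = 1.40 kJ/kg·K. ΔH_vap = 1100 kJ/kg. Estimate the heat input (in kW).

liquid -12.5→64.7 °C: 195.32 kJ/kg
vaporisation at 64.7 °C: 1100 kJ/kg
vapour 64.7→149 °C: 118.02 kJ/kg
Δh = 195.32 + 1100 + 118.02 = 1413.3 kJ/kg
Q = ṁ·Δh = 1317 kg/h × 1413.3 kJ/kg = 1.8614e+06 kJ/h
|Q| = 517.05 kW

Q = 517 kW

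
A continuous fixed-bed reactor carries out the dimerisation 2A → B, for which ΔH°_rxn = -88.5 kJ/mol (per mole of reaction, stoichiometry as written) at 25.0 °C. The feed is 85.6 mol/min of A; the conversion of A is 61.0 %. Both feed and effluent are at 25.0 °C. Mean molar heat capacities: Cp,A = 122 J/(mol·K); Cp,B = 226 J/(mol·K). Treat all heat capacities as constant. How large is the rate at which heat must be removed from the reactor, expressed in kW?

Q_out = 38.5 kW

Extent of reaction ξ = 0.610 × 85.6 / 2 = 26.108 mol/min
Reaction term: ξ·ΔH°_rxn = 26.108 × -88.5 = -2310.6 kJ/min
Q = ΔH = -2310.6 kJ/min = -38.509 kW
Heat removed = 38.509 kW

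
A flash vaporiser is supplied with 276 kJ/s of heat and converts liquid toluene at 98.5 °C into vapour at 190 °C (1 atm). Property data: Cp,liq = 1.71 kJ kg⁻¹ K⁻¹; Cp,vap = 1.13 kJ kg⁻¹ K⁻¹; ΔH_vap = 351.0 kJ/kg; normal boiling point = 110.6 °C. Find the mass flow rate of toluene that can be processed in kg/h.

Δh = 1.71×(110.6−98.5) + 351.0 + 1.13×(190−110.6) = 461.41 kJ/kg
Q = 276 kJ/s = 276 kJ/s = 993600 kJ/h
ṁ = Q/Δh = 993600 / 461.41 = 2153.4 kg/h

ṁ = 2150 kg/h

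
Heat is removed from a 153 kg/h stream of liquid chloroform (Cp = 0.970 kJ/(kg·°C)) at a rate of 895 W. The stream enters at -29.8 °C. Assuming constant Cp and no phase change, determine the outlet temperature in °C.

Q = 895 W = 3222 kJ/h
ΔT = Q/(ṁ·Cp) = 3222/(153×0.970) = 21.71 K
T_out = -29.8 − 21.71 = -51.51 °C

T_out = -51.5 °C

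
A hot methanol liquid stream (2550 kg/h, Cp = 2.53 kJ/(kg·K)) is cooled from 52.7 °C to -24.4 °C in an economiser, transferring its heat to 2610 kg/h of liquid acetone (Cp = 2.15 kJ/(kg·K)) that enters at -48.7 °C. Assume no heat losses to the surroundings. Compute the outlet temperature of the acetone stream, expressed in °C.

T_c,out = 39.9 °C

Heat released by hot stream: Q = 2550 × 2.53 × (52.7 − -24.4) = 497410 kJ/h
Energy balance on cold side (adiabatic exchanger): Q = ṁ_c·Cp_c·(T_c,out − T_c,in)
T_c,out = -48.7 + 497410/(2610 × 2.15) = 39.941 °C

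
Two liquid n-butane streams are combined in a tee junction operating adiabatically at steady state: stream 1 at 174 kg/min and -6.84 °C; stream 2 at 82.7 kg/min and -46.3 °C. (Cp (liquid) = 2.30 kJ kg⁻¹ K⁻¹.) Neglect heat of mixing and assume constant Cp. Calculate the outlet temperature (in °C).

No heat crosses the boundary, so H_out = H_in.
Σ ṁᵢCp,ᵢTᵢ = 174×2.30×-6.84 + 82.7×2.30×-46.3 = -11544
Σ ṁᵢCp,ᵢ = 174×2.30 + 82.7×2.30 = 590.41
T_out = -11544 / 590.41 = -19.553 °C

T_out = -19.6 °C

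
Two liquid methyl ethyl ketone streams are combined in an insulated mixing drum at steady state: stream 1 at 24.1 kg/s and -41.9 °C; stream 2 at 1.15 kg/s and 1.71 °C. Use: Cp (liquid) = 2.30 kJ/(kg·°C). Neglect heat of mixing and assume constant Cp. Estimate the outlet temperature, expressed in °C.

No heat crosses the boundary, so H_out = H_in.
T_out = Σ ṁᵢCp,ᵢTᵢ / Σ ṁᵢCp,ᵢ
      = -2318 / 58.075 = -39.914 °C

T_out = -39.9 °C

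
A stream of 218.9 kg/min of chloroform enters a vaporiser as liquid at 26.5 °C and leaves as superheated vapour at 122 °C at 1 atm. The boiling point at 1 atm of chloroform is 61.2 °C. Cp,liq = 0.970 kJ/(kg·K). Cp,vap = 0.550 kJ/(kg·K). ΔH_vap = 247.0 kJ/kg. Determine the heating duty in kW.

Q = 1150 kW

liquid 26.5→61.2 °C: 33.659 kJ/kg
vaporisation at 61.2 °C: 247 kJ/kg
vapour 61.2→122 °C: 33.44 kJ/kg
Δh = 33.659 + 247 + 33.44 = 314.1 kJ/kg
Q = ṁ·Δh = 218.9 kg/min × 314.1 kJ/kg = 68756 kJ/min
|Q| = 1145.9 kW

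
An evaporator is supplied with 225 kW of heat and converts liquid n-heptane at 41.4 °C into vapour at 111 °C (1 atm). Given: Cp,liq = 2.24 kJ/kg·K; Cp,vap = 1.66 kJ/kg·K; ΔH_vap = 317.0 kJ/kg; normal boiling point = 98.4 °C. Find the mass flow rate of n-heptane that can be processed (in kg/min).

ṁ = 29.0 kg/min

Δh = 2.24×(98.4−41.4) + 317.0 + 1.66×(111−98.4) = 465.6 kJ/kg
Q = 225 kW = 225 kJ/s = 13500 kJ/min
ṁ = Q/Δh = 13500 / 465.6 = 28.995 kg/min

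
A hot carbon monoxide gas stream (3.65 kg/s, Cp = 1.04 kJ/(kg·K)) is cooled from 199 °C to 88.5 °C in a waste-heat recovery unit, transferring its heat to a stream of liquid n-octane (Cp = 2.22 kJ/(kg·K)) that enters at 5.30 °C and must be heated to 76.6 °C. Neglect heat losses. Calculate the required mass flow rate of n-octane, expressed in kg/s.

ṁ_c = 2.65 kg/s

Heat released by hot stream: Q = 3.65 × 1.04 × (199 − 88.5) = 419.46 kJ/s
Energy balance on cold side (adiabatic exchanger): Q = ṁ_c·Cp_c·(T_c,out − T_c,in)
ṁ_c = 419.46 / [2.22 × (76.6 − 5.30)] = 2.65 kg/s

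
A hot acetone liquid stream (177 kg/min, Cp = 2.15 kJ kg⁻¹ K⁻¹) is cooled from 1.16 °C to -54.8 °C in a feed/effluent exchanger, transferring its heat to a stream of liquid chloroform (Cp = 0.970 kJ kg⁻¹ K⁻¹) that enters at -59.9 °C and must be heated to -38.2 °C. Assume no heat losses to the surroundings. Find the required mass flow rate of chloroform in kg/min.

ṁ_c = 1010 kg/min

Heat released by hot stream: Q = 177 × 2.15 × (1.16 − -54.8) = 21296 kJ/min
Energy balance on cold side (adiabatic exchanger): Q = ṁ_c·Cp_c·(T_c,out − T_c,in)
ṁ_c = 21296 / [0.970 × (-38.2 − -59.9)] = 1011.7 kg/min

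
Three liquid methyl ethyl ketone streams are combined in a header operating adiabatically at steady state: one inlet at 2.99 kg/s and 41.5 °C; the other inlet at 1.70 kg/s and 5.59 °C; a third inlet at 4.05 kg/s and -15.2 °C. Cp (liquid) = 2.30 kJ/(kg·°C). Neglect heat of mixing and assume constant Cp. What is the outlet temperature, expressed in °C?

T_out = 8.24 °C

No heat crosses the boundary, so H_out = H_in.
T_out = Σ ṁᵢCp,ᵢTᵢ / Σ ṁᵢCp,ᵢ
      = 165.66 / 20.102 = 8.2412 °C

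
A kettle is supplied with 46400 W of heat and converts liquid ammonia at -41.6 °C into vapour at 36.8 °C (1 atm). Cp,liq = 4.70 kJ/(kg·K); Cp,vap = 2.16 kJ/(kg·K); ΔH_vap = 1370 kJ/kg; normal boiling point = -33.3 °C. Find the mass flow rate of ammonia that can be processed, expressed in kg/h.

Δh = 4.70×(-33.3−-41.6) + 1370 + 2.16×(36.8−-33.3) = 1560.4 kJ/kg
Q = 46400 W = 46.4 kJ/s = 167040 kJ/h
ṁ = Q/Δh = 167040 / 1560.4 = 107.05 kg/h

ṁ = 107 kg/h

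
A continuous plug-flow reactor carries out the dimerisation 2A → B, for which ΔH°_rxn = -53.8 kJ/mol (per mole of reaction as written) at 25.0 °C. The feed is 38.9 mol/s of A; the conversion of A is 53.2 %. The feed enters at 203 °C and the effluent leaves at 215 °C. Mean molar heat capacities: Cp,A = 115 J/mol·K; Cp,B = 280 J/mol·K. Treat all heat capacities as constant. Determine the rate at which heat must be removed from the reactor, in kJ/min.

Q_out = 24300 kJ/min

Extent of reaction ξ = 0.532 × 38.9 / 2 = 10.347 mol/s
Reaction term: ξ·ΔH°_rxn = 10.347 × -53.8 = -556.69 kJ/s
Sensible, feed 203→25 °C: -796.28 kJ/s
Outlet flows (mol/s): A 18.205, B 10.347
Sensible, products 25→215 °C: 948.27 kJ/s
Q = ΔH = -404.71 kJ/s = -404.71 kW
Heat removed = 24282 kJ/min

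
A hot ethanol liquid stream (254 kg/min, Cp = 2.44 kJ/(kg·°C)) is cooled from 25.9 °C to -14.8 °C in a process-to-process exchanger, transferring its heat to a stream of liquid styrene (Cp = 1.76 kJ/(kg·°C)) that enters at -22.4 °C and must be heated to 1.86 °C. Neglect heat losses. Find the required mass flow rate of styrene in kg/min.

Heat released by hot stream: Q = 254 × 2.44 × (25.9 − -14.8) = 25224 kJ/min
Energy balance on cold side (adiabatic exchanger): Q = ṁ_c·Cp_c·(T_c,out − T_c,in)
ṁ_c = 25224 / [1.76 × (1.86 − -22.4)] = 590.76 kg/min

ṁ_c = 591 kg/min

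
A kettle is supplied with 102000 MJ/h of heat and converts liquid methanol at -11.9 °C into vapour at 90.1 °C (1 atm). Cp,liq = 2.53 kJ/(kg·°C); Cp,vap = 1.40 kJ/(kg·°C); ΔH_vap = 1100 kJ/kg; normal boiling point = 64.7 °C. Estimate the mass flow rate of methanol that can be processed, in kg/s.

ṁ = 21.3 kg/s

Δh = 2.53×(64.7−-11.9) + 1100 + 1.40×(90.1−64.7) = 1329.4 kJ/kg
Q = 102000 MJ/h = 28333 kJ/s = 28333 kJ/s
ṁ = Q/Δh = 28333 / 1329.4 = 21.314 kg/s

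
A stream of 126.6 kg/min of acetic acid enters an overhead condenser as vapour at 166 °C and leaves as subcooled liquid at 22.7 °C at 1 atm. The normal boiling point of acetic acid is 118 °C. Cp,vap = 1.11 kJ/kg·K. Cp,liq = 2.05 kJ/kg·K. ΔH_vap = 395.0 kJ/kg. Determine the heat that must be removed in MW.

Q_c = 1.36 MW

vapour 166→118 °C: -53.28 kJ/kg
condensation at 118 °C: -395 kJ/kg
liquid 118→22.7 °C: -195.36 kJ/kg
Δh = -53.28 + -395 + -195.36 = -643.64 kJ/kg
Q = ṁ·Δh = 126.6 kg/min × -643.64 kJ/kg = -81485 kJ/min
|Q| = 1358.1 kW = 1.3581 MW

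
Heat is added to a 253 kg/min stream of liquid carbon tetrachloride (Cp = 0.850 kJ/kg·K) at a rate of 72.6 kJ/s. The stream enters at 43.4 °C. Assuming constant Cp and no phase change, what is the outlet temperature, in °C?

T_out = 63.7 °C

Q = 72.6 kJ/s = 4356 kJ/min
ΔT = Q/(ṁ·Cp) = 4356/(253×0.850) = 20.256 K
T_out = 43.4 + 20.256 = 63.656 °C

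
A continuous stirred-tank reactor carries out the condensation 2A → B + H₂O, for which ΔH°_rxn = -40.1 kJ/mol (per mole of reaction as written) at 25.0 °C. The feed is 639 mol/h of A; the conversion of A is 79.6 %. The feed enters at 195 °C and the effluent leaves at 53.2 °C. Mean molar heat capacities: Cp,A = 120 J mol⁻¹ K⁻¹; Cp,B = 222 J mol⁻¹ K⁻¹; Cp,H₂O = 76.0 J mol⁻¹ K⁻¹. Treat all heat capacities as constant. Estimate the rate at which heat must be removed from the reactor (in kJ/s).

Q_out = 5.74 kJ/s

Extent of reaction ξ = 0.796 × 639 / 2 = 254.32 mol/h
Reaction term: ξ·ΔH°_rxn = 254.32 × -40.1 = -10198 kJ/h
Sensible, feed 195→25 °C: -13036 kJ/h
Outlet flows (mol/h): A 130.36, B 254.32, H₂O 254.32
Sensible, products 25→53.2 °C: 2578.3 kJ/h
Q = ΔH = -20656 kJ/h = -5.7377 kW
Heat removed = 5.7377 kJ/s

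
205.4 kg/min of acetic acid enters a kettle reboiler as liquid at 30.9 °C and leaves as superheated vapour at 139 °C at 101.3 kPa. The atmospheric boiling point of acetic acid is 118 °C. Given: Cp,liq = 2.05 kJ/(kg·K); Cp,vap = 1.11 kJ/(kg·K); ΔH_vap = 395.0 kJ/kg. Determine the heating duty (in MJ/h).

Q = 7360 MJ/h

liquid 30.9→118 °C: 178.55 kJ/kg
vaporisation at 118 °C: 395 kJ/kg
vapour 118→139 °C: 23.31 kJ/kg
Δh = 178.55 + 395 + 23.31 = 596.87 kJ/kg
Q = ṁ·Δh = 205.4 kg/min × 596.87 kJ/kg = 122600 kJ/min
|Q| = 2043.3 kW = 7355.8 MJ/h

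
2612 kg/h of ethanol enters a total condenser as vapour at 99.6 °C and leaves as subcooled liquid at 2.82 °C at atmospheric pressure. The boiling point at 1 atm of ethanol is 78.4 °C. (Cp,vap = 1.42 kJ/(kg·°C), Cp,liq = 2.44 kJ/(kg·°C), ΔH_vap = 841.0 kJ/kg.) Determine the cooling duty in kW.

vapour 99.6→78.4 °C: -30.104 kJ/kg
condensation at 78.4 °C: -841 kJ/kg
liquid 78.4→2.82 °C: -184.42 kJ/kg
Δh = -30.104 + -841 + -184.42 = -1055.5 kJ/kg
Q = ṁ·Δh = 2612 kg/h × -1055.5 kJ/kg = -2.757e+06 kJ/h
|Q| = 765.84 kW

Q_c = 766 kW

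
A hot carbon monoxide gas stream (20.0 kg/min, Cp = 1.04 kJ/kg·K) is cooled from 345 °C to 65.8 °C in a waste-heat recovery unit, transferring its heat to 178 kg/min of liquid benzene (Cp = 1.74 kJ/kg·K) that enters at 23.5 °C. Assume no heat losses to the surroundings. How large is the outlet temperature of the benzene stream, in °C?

Heat released by hot stream: Q = 20.0 × 1.04 × (345 − 65.8) = 5807.4 kJ/min
Energy balance on cold side (adiabatic exchanger): Q = ṁ_c·Cp_c·(T_c,out − T_c,in)
T_c,out = 23.5 + 5807.4/(178 × 1.74) = 42.25 °C

T_c,out = 42.3 °C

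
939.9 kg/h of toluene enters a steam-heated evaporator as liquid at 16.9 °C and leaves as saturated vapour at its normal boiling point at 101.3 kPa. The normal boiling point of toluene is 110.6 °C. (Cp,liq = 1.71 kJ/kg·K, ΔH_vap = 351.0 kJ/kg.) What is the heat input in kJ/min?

Q = 8010 kJ/min

liquid 16.9→110.6 °C: 160.23 kJ/kg
vaporisation at 110.6 °C: 351 kJ/kg
Δh = 160.23 + 351 = 511.23 kJ/kg
Q = ṁ·Δh = 939.9 kg/h × 511.23 kJ/kg = 480500 kJ/h
|Q| = 133.47 kW = 8008.4 kJ/min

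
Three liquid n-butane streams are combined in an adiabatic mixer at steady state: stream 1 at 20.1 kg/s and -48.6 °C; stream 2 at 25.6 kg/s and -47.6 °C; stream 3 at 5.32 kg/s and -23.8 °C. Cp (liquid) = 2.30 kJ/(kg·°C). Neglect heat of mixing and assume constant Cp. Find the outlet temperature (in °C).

Adiabatic, steady state ⇒ Σ ṁᵢCp,ᵢ(T_out − Tᵢ) = 0
T_out = Σ ṁᵢCp,ᵢTᵢ / Σ ṁᵢCp,ᵢ
      = -5340.7 / 117.35 = -45.512 °C

T_out = -45.5 °C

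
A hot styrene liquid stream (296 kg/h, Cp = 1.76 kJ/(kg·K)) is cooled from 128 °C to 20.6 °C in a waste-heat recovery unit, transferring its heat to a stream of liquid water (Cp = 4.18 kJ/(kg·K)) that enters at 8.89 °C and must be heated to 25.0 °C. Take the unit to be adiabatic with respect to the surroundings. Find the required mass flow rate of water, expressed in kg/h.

Heat released by hot stream: Q = 296 × 1.76 × (128 − 20.6) = 55951 kJ/h
Energy balance on cold side (adiabatic exchanger): Q = ṁ_c·Cp_c·(T_c,out − T_c,in)
ṁ_c = 55951 / [4.18 × (25.0 − 8.89)] = 830.88 kg/h

ṁ_c = 831 kg/h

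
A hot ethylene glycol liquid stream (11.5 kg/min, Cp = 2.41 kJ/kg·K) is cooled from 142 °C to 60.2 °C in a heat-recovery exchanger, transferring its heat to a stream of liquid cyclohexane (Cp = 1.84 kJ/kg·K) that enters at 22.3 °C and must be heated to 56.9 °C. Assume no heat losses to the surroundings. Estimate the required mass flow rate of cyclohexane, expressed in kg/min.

Heat released by hot stream: Q = 11.5 × 2.41 × (142 − 60.2) = 2267.1 kJ/min
Energy balance on cold side (adiabatic exchanger): Q = ṁ_c·Cp_c·(T_c,out − T_c,in)
ṁ_c = 2267.1 / [1.84 × (56.9 − 22.3)] = 35.61 kg/min

ṁ_c = 35.6 kg/min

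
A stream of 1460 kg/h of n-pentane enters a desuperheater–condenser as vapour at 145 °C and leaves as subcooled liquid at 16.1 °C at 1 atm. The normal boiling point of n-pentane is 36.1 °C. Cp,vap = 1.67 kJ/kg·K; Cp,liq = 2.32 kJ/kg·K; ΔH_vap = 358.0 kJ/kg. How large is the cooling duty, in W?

Q_c = 238000 W

vapour 145→36.1 °C: -181.86 kJ/kg
condensation at 36.1 °C: -358 kJ/kg
liquid 36.1→16.1 °C: -46.4 kJ/kg
Δh = -181.86 + -358 + -46.4 = -586.26 kJ/kg
Q = ṁ·Δh = 1460 kg/h × -586.26 kJ/kg = -855940 kJ/h
|Q| = 237.76 kW = 237760 W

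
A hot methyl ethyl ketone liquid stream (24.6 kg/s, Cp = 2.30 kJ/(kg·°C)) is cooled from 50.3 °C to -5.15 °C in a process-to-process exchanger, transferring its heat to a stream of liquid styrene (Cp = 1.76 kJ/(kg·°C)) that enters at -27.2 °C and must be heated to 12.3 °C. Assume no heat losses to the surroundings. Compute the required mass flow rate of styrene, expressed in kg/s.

ṁ_c = 45.1 kg/s

Heat released by hot stream: Q = 24.6 × 2.30 × (50.3 − -5.15) = 3137.4 kJ/s
Energy balance on cold side (adiabatic exchanger): Q = ṁ_c·Cp_c·(T_c,out − T_c,in)
ṁ_c = 3137.4 / [1.76 × (12.3 − -27.2)] = 45.129 kg/s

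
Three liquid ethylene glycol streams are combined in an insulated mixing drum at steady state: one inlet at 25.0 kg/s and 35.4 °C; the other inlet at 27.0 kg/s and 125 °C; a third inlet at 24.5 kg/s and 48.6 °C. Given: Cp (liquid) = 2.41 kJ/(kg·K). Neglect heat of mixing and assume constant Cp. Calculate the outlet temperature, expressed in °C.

Energy balance with Q = 0: Σ ṁᵢCp,ᵢ(T_out − Tᵢ) = 0
Σ ṁᵢCp,ᵢTᵢ = 25.0×2.41×35.4 + 27.0×2.41×125 + 24.5×2.41×48.6 = 13136
Σ ṁᵢCp,ᵢ = 25.0×2.41 + 27.0×2.41 + 24.5×2.41 = 184.37
T_out = 13136 / 184.37 = 71.251 °C

T_out = 71.3 °C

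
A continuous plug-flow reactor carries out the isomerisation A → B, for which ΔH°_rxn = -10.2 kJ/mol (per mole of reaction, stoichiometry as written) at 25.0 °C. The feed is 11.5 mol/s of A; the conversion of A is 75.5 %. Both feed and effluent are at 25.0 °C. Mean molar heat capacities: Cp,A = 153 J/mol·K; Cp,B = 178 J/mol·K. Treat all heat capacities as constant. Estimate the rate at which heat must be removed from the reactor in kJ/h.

Extent of reaction ξ = 0.755 × 11.5 = 8.6825 mol/s
Reaction term: ξ·ΔH°_rxn = 8.6825 × -10.2 = -88.561 kJ/s
Q = ΔH = -88.561 kJ/s = -88.561 kW
Heat removed = 318820 kJ/h

Q_out = 319000 kJ/h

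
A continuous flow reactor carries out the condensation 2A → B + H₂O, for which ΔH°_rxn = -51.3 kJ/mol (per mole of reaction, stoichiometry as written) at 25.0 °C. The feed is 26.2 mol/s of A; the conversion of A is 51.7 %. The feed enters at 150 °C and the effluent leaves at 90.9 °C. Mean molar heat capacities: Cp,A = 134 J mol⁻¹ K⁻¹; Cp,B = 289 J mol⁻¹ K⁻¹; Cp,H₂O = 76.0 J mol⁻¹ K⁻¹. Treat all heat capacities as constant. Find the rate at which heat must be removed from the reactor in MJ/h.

Extent of reaction ξ = 0.517 × 26.2 / 2 = 6.7727 mol/s
Reaction term: ξ·ΔH°_rxn = 6.7727 × -51.3 = -347.44 kJ/s
Sensible, feed 150→25 °C: -438.85 kJ/s
Outlet flows (mol/s): A 12.655, B 6.7727, H₂O 6.7727
Sensible, products 25→90.9 °C: 274.65 kJ/s
Q = ΔH = -511.63 kJ/s = -511.63 kW
Heat removed = 1841.9 MJ/h

Q_out = 1840 MJ/h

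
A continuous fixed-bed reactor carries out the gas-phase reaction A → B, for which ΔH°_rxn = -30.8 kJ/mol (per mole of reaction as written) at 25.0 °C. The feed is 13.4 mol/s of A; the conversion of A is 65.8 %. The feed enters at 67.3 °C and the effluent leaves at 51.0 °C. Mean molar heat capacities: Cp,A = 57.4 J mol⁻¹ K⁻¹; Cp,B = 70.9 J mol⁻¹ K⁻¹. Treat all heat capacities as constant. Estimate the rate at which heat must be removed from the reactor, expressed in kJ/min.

Extent of reaction ξ = 0.658 × 13.4 = 8.8172 mol/s
Reaction term: ξ·ΔH°_rxn = 8.8172 × -30.8 = -271.57 kJ/s
Sensible, feed 67.3→25 °C: -32.535 kJ/s
Outlet flows (mol/s): A 4.5828, B 8.8172
Sensible, products 25→51.0 °C: 23.093 kJ/s
Q = ΔH = -281.01 kJ/s = -281.01 kW
Heat removed = 16861 kJ/min

Q_out = 16900 kJ/min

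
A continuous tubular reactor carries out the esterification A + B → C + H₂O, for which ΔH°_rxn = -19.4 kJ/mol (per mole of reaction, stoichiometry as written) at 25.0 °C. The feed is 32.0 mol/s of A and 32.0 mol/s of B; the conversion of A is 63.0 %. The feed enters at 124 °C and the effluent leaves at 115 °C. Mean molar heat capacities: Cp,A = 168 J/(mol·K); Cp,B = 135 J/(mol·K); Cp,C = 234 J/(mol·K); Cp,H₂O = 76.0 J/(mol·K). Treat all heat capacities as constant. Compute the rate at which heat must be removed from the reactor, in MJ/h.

Extent of reaction ξ = 0.630 × 32.0 = 20.16 mol/s
Reaction term: ξ·ΔH°_rxn = 20.16 × -19.4 = -391.1 kJ/s
Sensible, feed 124→25 °C: -959.9 kJ/s
Outlet flows (mol/s): A 11.84, B 11.84, C 20.16, H₂O 20.16
Sensible, products 25→115 °C: 885.34 kJ/s
Q = ΔH = -465.67 kJ/s = -465.67 kW
Heat removed = 1676.4 MJ/h

Q_out = 1680 MJ/h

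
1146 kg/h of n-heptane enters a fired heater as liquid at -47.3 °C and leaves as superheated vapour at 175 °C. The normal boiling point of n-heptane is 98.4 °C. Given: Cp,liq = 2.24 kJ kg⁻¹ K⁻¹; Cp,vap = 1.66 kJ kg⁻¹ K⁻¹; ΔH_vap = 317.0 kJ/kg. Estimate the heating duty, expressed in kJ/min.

liquid -47.3→98.4 °C: 326.37 kJ/kg
vaporisation at 98.4 °C: 317 kJ/kg
vapour 98.4→175 °C: 127.16 kJ/kg
Δh = 326.37 + 317 + 127.16 = 770.52 kJ/kg
Q = ṁ·Δh = 1146 kg/h × 770.52 kJ/kg = 883020 kJ/h
|Q| = 245.28 kW = 14717 kJ/min

Q = 14700 kJ/min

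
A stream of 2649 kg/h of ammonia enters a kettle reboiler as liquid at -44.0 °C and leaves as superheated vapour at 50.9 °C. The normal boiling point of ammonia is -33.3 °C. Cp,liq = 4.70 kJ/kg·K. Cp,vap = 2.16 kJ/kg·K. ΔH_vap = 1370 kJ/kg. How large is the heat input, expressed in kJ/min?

liquid -44.0→-33.3 °C: 50.29 kJ/kg
vaporisation at -33.3 °C: 1370 kJ/kg
vapour -33.3→50.9 °C: 181.87 kJ/kg
Δh = 50.29 + 1370 + 181.87 = 1602.2 kJ/kg
Q = ṁ·Δh = 2649 kg/h × 1602.2 kJ/kg = 4.2441e+06 kJ/h
|Q| = 1178.9 kW = 70735 kJ/min

Q = 70700 kJ/min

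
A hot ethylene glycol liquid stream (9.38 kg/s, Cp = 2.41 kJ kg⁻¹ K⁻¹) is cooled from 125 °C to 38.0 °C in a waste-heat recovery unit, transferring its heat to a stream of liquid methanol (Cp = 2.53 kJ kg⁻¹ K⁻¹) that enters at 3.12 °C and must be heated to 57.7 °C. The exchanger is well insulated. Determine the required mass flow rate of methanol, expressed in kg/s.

Heat released by hot stream: Q = 9.38 × 2.41 × (125 − 38.0) = 1966.7 kJ/s
Energy balance on cold side (adiabatic exchanger): Q = ṁ_c·Cp_c·(T_c,out − T_c,in)
ṁ_c = 1966.7 / [2.53 × (57.7 − 3.12)] = 14.242 kg/s

ṁ_c = 14.2 kg/s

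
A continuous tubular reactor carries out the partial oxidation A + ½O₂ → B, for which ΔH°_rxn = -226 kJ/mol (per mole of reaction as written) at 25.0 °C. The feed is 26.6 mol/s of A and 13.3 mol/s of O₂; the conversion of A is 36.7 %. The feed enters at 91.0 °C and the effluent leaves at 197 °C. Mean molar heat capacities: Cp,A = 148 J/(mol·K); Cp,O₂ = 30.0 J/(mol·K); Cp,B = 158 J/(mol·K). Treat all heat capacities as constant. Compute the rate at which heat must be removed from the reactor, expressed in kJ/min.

Extent of reaction ξ = 0.367 × 26.6 = 9.7622 mol/s
Reaction term: ξ·ΔH°_rxn = 9.7622 × -226 = -2206.3 kJ/s
Sensible, feed 91.0→25 °C: -286.16 kJ/s
Outlet flows (mol/s): A 16.838, O₂ 8.4189, B 9.7622
Sensible, products 25→197 °C: 737.36 kJ/s
Q = ΔH = -1755.1 kJ/s = -1755.1 kW
Heat removed = 105300 kJ/min

Q_out = 105000 kJ/min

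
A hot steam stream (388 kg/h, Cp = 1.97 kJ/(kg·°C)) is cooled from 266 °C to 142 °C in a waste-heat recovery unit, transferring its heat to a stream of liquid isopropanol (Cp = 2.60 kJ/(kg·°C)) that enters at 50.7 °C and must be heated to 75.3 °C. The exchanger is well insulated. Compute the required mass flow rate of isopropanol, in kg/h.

ṁ_c = 1480 kg/h

Heat released by hot stream: Q = 388 × 1.97 × (266 − 142) = 94781 kJ/h
Energy balance on cold side (adiabatic exchanger): Q = ṁ_c·Cp_c·(T_c,out − T_c,in)
ṁ_c = 94781 / [2.60 × (75.3 − 50.7)] = 1481.9 kg/h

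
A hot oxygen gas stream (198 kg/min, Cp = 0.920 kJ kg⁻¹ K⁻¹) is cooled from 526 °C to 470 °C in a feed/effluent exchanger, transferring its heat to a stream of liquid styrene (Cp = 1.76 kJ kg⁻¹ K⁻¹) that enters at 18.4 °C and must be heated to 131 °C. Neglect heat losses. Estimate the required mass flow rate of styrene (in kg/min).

ṁ_c = 51.5 kg/min

Heat released by hot stream: Q = 198 × 0.920 × (526 − 470) = 10201 kJ/min
Energy balance on cold side (adiabatic exchanger): Q = ṁ_c·Cp_c·(T_c,out − T_c,in)
ṁ_c = 10201 / [1.76 × (131 − 18.4)] = 51.474 kg/min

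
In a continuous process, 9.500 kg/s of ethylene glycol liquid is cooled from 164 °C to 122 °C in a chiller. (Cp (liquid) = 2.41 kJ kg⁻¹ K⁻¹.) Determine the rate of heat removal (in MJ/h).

Q_c = 3460 MJ/h

Q = ṁ·Cp·ΔT = 9.500 × 2.41 × (122 − 164) = -961.59 kJ/s
Cooling duty = 3461.7 MJ/h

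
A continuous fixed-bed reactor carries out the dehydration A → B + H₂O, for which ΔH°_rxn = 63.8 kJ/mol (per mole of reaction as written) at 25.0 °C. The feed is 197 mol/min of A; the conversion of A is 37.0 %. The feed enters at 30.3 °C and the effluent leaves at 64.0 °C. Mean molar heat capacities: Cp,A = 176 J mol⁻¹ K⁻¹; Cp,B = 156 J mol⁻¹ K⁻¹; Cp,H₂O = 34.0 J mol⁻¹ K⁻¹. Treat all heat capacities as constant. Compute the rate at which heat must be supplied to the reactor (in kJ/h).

Extent of reaction ξ = 0.370 × 197 = 72.89 mol/min
Reaction term: ξ·ΔH°_rxn = 72.89 × 63.8 = 4650.4 kJ/min
Sensible, feed 30.3→25 °C: -183.76 kJ/min
Outlet flows (mol/min): A 124.11, B 72.89, H₂O 72.89
Sensible, products 25→64.0 °C: 1392 kJ/min
Q = ΔH = 5858.6 kJ/min = 97.644 kW
Heat supplied = 351520 kJ/h

Q_in = 352000 kJ/h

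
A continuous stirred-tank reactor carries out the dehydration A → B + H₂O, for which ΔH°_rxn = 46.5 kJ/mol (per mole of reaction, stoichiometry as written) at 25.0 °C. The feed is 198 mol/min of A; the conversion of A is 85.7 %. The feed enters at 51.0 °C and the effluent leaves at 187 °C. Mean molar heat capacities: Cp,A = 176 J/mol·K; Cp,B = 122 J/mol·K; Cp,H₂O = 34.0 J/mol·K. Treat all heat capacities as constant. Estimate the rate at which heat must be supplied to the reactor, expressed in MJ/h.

Extent of reaction ξ = 0.857 × 198 = 169.69 mol/min
Reaction term: ξ·ΔH°_rxn = 169.69 × 46.5 = 7890.4 kJ/min
Sensible, feed 51.0→25 °C: -906.05 kJ/min
Outlet flows (mol/min): A 28.314, B 169.69, H₂O 169.69
Sensible, products 25→187 °C: 5095.6 kJ/min
Q = ΔH = 12080 kJ/min = 201.33 kW
Heat supplied = 724.8 MJ/h

Q_in = 725 MJ/h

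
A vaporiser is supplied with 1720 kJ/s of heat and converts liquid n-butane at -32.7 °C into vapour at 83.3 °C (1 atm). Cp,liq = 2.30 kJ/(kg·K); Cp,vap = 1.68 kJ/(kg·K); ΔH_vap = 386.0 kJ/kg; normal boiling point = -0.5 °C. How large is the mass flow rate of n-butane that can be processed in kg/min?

Δh = 2.30×(-0.5−-32.7) + 386.0 + 1.68×(83.3−-0.5) = 600.84 kJ/kg
Q = 1720 kJ/s = 1720 kJ/s = 103200 kJ/min
ṁ = Q/Δh = 103200 / 600.84 = 171.76 kg/min

ṁ = 172 kg/min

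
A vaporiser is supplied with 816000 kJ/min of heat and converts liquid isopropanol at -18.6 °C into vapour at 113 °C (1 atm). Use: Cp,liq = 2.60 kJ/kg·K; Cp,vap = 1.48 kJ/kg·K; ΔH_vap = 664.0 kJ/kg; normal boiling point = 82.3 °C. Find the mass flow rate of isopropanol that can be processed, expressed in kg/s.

Δh = 2.60×(82.3−-18.6) + 664.0 + 1.48×(113−82.3) = 971.78 kJ/kg
Q = 816000 kJ/min = 13600 kJ/s = 13600 kJ/s
ṁ = Q/Δh = 13600 / 971.78 = 13.995 kg/s

ṁ = 14.0 kg/s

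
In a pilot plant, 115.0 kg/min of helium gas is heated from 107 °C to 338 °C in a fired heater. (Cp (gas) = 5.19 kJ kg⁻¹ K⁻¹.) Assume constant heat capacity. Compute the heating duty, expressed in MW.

Q = ṁ·Cp·ΔT = 115.0 × 5.19 × (338 − 107) = 137870 kJ/min
Converting: 137870 / 60 s = 2297.9 kW
Heating duty = 2.2979 MW

Q = 2.30 MW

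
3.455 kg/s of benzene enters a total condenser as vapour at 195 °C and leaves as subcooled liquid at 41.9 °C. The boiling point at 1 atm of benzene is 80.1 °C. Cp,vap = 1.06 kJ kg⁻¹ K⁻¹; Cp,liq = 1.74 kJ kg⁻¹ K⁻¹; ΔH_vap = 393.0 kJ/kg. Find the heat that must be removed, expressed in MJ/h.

vapour 195→80.1 °C: -121.79 kJ/kg
condensation at 80.1 °C: -393 kJ/kg
liquid 80.1→41.9 °C: -66.468 kJ/kg
Δh = -121.79 + -393 + -66.468 = -581.26 kJ/kg
Q = ṁ·Δh = 3.455 kg/s × -581.26 kJ/kg = -2008.3 kJ/s
|Q| = 2008.3 kW = 7229.7 MJ/h

Q_c = 7230 MJ/h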